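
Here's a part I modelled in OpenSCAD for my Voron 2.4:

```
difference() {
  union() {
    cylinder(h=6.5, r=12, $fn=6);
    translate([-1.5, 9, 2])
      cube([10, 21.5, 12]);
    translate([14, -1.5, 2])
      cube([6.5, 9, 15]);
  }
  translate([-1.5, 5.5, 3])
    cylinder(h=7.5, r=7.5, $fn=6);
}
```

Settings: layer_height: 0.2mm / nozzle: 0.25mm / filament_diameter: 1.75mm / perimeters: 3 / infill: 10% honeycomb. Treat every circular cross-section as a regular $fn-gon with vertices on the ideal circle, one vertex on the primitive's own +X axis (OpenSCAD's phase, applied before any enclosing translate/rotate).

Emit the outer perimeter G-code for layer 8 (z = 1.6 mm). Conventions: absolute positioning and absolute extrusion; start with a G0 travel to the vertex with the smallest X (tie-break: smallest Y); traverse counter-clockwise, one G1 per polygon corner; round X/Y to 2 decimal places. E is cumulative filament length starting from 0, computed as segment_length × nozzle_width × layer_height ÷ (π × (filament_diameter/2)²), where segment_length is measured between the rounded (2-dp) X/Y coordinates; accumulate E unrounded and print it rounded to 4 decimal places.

At z = 1.6 mm: the cylinder: section is a regular 6-gon, circumradius r=12; the cube at (-1.5, 9) does not reach this height (z outside [2, 14]); the cube at (14, -1.5) does not reach this height (z outside [2, 17]); Taking the union: only the r=12 cylinder is present, so the union is just that shape — 1 connected region; the cylinder at (-1.5, 5.5) is absent (z outside [3, 10.5]); Taking the first minus the rest: none of the subtracted shapes is present at this height, so that combined region is unchanged — 1 connected region. The outline is a single polygon with 6 vertices. Extrusion per mm of travel: 0.25 × 0.2 / (π × 0.875²) = 0.020788. Accumulating E over each segment gives final E = 1.4965.

G0 X-12.00 Y0.00 Z1.60
G1 X-6.00 Y-10.39 E0.2494
G1 X6.00 Y-10.39 E0.4989
G1 X12.00 Y0.00 E0.7483
G1 X6.00 Y10.39 E0.9977
G1 X-6.00 Y10.39 E1.2471
G1 X-12.00 Y0.00 E1.4965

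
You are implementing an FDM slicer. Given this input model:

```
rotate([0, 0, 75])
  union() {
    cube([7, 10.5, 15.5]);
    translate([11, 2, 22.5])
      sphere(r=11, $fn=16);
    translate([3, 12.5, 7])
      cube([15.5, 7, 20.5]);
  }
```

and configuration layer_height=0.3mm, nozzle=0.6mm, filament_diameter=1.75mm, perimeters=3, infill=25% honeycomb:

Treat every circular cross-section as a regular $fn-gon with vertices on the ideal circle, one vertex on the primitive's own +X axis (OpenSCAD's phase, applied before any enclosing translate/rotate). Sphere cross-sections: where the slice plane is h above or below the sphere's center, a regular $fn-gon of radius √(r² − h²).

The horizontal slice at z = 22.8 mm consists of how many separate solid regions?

At z = 22.8 mm: the cube is absent (z outside [0, 15.5]); the r=11 sphere at (11, 2) contributes a regular 16-gon of circumradius √(11²−0.3²) = 10.996; the 15.5×7 cube at (3, 12.5) contributes its full rectangle; Combining (union): the regions partially overlap (shared area 1.24 mm²), so overlapping operands fuse into one piece — 1 connected region; (rotated 75° about Z; rotation is an isometry so areas/perimeters/island counts are preserved). The result has 1 disconnected region.

1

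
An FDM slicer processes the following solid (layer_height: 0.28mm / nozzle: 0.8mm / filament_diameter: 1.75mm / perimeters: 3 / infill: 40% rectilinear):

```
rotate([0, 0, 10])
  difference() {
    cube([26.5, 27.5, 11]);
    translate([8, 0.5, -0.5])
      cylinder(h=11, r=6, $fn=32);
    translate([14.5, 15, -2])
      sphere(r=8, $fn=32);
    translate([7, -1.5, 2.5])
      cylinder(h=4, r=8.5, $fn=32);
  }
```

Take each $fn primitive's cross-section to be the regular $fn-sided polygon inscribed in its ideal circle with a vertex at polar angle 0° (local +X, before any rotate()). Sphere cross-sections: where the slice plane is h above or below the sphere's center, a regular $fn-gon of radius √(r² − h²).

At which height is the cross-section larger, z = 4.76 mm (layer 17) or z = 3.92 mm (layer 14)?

layer 17 (z = 4.76 mm)

Layer 17 (z = 4.76): the 26.5×27.5 cube contributes its full rectangle (area 728.75 mm²); the cylinder at (8, 0.5): section is a regular 32-gon, circumradius r=6 (area = (32/2)·6.000²·sin(360°/32) = 112.37 mm²); the r=8 sphere at (14.5, 15) slices to a regular 32-gon of circumradius 4.278 (√(r²−h²) with h=6.76 from center) (area = (32/2)·4.278²·sin(360°/32) = 57.13 mm²); the r=8.5 cylinder at (7, -1.5) contributes a regular 32-gon of circumradius 8.5 (area = (32/2)·8.500²·sin(360°/32) = 225.52 mm²); Taking the first minus the rest: starting from the 26.5×27.5 cube (728.75 mm²), the r=6 cylinder at (8, 0.5) partially overlaps it — only the 62.16 mm² overlap (of its 112.37 mm²) is removed, clipping the outline; the r=8 sphere at (14.5, 15) lies wholly inside it (removes its full 57.13 mm² and its 26.84 mm outline becomes a hole wall); the r=8.5 cylinder at (7, -1.5) partially overlaps it — only the 22.68 mm² overlap (of its 225.52 mm²) is removed, clipping the outline — area = 586.77 mm²; (whole slice rotated 10° about Z — lengths, areas and connectivity unchanged). So its area = 586.77 mm². Layer 14 (z = 3.92): the cube (footprint 26.5×27.5) is included at this height (area 728.75 mm²); the r=6 cylinder at (8, 0.5) gives a regular 32-gon of circumradius 6 (constant along its height) (area = (32/2)·6.000²·sin(360°/32) = 112.37 mm²); the r=8 sphere at (14.5, 15) slices to a regular 32-gon of circumradius 5.381 (√(r²−h²) with h=5.92 from center) (area = (32/2)·5.381²·sin(360°/32) = 90.38 mm²); the cylinder at (7, -1.5): section is a regular 32-gon, circumradius r=8.5 (area = (32/2)·8.500²·sin(360°/32) = 225.52 mm²); Subtracting the remaining from the first: starting from the 26.5×27.5 cube (728.75 mm²), the r=6 cylinder at (8, 0.5) partially overlaps it — only the 62.16 mm² overlap (of its 112.37 mm²) is removed, clipping the outline; the r=8 sphere at (14.5, 15) lies wholly inside it (removes its full 90.38 mm² and its 33.75 mm outline becomes a hole wall); the r=8.5 cylinder at (7, -1.5) partially overlaps it — only the 22.68 mm² overlap (of its 225.52 mm²) is removed, clipping the outline — area = 553.53 mm²; (rotated 10° about Z; rotation is an isometry so areas/perimeters/island counts are preserved). So its area = 553.53 mm². Layer 17 is larger (586.77 vs 553.53 mm²).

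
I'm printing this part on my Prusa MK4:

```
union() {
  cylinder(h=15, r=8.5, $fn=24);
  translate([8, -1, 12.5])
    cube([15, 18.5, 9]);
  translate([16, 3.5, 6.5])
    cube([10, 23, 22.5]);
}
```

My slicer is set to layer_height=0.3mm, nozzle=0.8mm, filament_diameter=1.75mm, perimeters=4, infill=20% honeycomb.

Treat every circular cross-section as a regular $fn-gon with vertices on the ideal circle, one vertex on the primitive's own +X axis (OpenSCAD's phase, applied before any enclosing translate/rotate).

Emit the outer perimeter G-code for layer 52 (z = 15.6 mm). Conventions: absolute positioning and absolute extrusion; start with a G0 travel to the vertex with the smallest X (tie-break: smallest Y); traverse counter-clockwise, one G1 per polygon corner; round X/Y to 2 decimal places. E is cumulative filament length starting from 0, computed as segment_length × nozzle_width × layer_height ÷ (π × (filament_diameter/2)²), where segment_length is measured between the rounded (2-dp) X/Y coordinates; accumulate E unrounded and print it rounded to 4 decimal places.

G0 X8.00 Y-1.00 Z15.60
G1 X23.00 Y-1.00 E1.4967
G1 X23.00 Y3.50 E1.9457
G1 X26.00 Y3.50 E2.2451
G1 X26.00 Y26.50 E4.5400
G1 X16.00 Y26.50 E5.5378
G1 X16.00 Y17.50 E6.4358
G1 X8.00 Y17.50 E7.2341
G1 X8.00 Y-1.00 E9.0800

At z = 15.6 mm: the cylinder is absent (z outside [0, 15]); the 15×18.5 cube at (8, -1) contributes its full rectangle; the 10×23 cube at (16, 3.5) contributes its full rectangle; Combining (union): the regions partially overlap (shared area 98.00 mm²), so overlapping operands fuse into one piece — 1 connected region. The outline is a single polygon with 8 vertices. Extrusion per mm of travel: 0.8 × 0.3 / (π × 0.875²) = 0.099780. Accumulating E over each segment gives final E = 9.0800.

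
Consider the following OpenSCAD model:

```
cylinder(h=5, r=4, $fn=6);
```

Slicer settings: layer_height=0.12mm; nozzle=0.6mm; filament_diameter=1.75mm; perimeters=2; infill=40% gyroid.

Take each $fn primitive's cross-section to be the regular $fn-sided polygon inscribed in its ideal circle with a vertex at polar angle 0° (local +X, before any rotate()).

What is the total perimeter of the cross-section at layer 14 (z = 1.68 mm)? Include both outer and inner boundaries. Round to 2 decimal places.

24.00 mm

At z = 1.68 mm: the r=4 cylinder contributes a regular 6-gon of circumradius 4 (perimeter = 2·6·4.000·sin(180°/6) = 24.00 mm). Overall, the cross-section is a single solid region. Total boundary length (outer) = 24.00 mm.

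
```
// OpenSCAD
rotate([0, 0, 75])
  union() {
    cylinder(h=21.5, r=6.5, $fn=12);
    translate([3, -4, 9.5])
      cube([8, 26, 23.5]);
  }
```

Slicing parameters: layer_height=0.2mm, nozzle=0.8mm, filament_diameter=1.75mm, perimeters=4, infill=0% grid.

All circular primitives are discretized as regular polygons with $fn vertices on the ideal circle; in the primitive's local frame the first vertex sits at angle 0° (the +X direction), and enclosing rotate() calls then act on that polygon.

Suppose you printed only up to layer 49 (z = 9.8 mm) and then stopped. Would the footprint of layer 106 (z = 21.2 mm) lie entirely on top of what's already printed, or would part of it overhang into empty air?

Compare the two slices. At z = 9.8: the r=6.5 cylinder contributes a regular 12-gon of circumradius 6.5 (area = (12/2)·6.500²·sin(360°/12) = 126.75 mm²); the cube at (3, -4) is present — its section is the full 8×26 rectangle (area 208.00 mm²); Taking the union: the regions partially overlap — summed areas 334.75 mm² minus the doubly-counted overlap 25.04 mm² gives 309.71 mm² — area = 309.71 mm²; (rotated 75° about Z; rotation is an isometry so areas/perimeters/island counts are preserved). At z = 21.2: the r=6.5 cylinder gives a regular 12-gon of circumradius 6.5 (constant along its height) (area = (12/2)·6.500²·sin(360°/12) = 126.75 mm²); the cube at (3, -4) (footprint 8×26) is included at this height (area 208.00 mm²); Taking the union: the regions partially overlap — summed areas 334.75 mm² minus the doubly-counted overlap 25.04 mm² gives 309.71 mm² — area = 309.71 mm²; (rotated 75° about Z; rotation is an isometry so areas/perimeters/island counts are preserved). Checking containment: the cross-section at z = 21.2 is a subset of the cross-section at z = 9.8.

entirely on top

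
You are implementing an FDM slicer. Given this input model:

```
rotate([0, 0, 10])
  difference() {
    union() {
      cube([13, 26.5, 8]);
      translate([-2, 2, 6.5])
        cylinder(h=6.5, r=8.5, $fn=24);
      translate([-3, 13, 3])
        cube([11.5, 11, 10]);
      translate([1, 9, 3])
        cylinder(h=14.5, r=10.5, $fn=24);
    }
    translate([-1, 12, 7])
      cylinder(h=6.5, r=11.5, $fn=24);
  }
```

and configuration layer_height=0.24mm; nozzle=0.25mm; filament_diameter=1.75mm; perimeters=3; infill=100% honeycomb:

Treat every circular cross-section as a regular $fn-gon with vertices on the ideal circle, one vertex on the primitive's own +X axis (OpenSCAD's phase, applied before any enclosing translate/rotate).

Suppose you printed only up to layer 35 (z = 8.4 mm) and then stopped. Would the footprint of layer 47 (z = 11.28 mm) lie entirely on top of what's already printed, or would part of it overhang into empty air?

entirely on top

Compare the two slices. At z = 8.4: the cube is absent (z outside [0, 8]); the r=8.5 cylinder at (-2, 2) gives a regular 24-gon of circumradius 8.5 (constant along its height) (area = (24/2)·8.500²·sin(360°/24) = 224.40 mm²); the cube at (-3, 13) (footprint 11.5×11) is included at this height (area 126.50 mm²); the cylinder at (1, 9): section is a regular 24-gon, circumradius r=10.5 (area = (24/2)·10.500²·sin(360°/24) = 342.42 mm²); Taking the union: the regions partially overlap — summed areas 693.31 mm² minus the doubly-counted overlap 203.83 mm² gives 489.48 mm² — area = 489.48 mm²; the r=11.5 cylinder at (-1, 12) gives a regular 24-gon of circumradius 11.5 (constant along its height) (area = (24/2)·11.500²·sin(360°/24) = 410.75 mm²); After the difference (first − rest): starting from that combined region (489.48 mm²), the r=11.5 cylinder at (-1, 12) partially overlaps it — only the 338.07 mm² overlap (of its 410.75 mm²) is removed, clipping the outline — area = 151.41 mm²; (rotated 10° about Z; rotation is an isometry so areas/perimeters/island counts are preserved). At z = 11.28: the cube is absent (z outside [0, 8]); the r=8.5 cylinder at (-2, 2) gives a regular 24-gon of circumradius 8.5 (constant along its height) (area = (24/2)·8.500²·sin(360°/24) = 224.40 mm²); the 11.5×11 cube at (-3, 13) contributes its full rectangle (area 126.50 mm²); the cylinder at (1, 9): section is a regular 24-gon, circumradius r=10.5 (area = (24/2)·10.500²·sin(360°/24) = 342.42 mm²); Taking the union: the regions partially overlap — summed areas 693.31 mm² minus the doubly-counted overlap 203.83 mm² gives 489.48 mm² — area = 489.48 mm²; the cylinder at (-1, 12): section is a regular 24-gon, circumradius r=11.5 (area = (24/2)·11.500²·sin(360°/24) = 410.75 mm²); Subtracting the remaining from the first: starting from the result so far (489.48 mm²), the r=11.5 cylinder at (-1, 12) partially overlaps it — only the 338.07 mm² overlap (of its 410.75 mm²) is removed, clipping the outline — area = 151.41 mm²; (whole slice rotated 10° about Z — lengths, areas and connectivity unchanged). Checking containment: the cross-section at z = 11.28 is a subset of the cross-section at z = 8.4.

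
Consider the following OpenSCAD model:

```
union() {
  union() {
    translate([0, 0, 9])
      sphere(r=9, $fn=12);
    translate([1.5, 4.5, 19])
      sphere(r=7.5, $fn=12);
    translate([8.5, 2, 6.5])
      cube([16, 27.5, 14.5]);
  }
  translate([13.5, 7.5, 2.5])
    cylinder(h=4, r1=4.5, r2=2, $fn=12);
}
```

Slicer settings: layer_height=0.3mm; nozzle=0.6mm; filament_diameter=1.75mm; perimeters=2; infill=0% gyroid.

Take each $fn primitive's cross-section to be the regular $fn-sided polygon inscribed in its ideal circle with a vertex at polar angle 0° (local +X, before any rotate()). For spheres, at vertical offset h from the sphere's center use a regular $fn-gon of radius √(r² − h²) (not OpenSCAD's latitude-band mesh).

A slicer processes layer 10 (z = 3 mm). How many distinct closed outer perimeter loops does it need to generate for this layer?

At z = 3 mm: the r=9 sphere slices to a regular 12-gon of circumradius 6.708 (√(r²−h²) with h=6 from center); the sphere at (1.5, 4.5) is absent (|z−center|=16.000 > r=7.5); the cube at (8.5, 2) is not intersected at this z (z outside [6.5, 21]); Combining (union): only the r=9 sphere is present, so the union is just that shape — 1 connected region; the cone at (13.5, 7.5) contributes a regular 12-gon of circumradius 4.188 (interpolated between r1=4.5 and r2=2 at t=0.125); Merging all regions: the 2 present regions are separate (no shared area or edge), so areas and boundary lengths simply add and each stays a separate island — 2 connected regions. The result has 2 disconnected regions.

2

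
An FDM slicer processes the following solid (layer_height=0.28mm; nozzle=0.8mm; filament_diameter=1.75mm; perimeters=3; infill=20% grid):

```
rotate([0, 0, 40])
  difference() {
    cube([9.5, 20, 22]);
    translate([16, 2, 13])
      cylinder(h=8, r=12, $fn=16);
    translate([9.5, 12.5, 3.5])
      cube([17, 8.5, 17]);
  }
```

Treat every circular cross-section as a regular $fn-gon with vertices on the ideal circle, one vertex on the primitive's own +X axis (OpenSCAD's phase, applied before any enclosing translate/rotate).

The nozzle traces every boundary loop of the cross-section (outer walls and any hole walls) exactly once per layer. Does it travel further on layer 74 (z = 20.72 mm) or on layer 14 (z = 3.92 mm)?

Layer 74 (z = 20.72): the cube (footprint 9.5×20) is included at this height (perimeter 59.00 mm); the r=12 cylinder at (16, 2) contributes a regular 16-gon of circumradius 12 (perimeter = 2·16·12.000·sin(180°/16) = 74.91 mm); the cube at (9.5, 12.5) is not intersected at this z (z outside [3.5, 20.5]); Subtracting the remaining from the first: starting from the 9.5×20 cube, the r=12 cylinder at (16, 2) partially overlaps it — only the 47.87 mm² overlap (of its 440.85 mm²) is removed, clipping the outline — boundary = 55.88 mm; (whole slice rotated 40° about Z — lengths, areas and connectivity unchanged). So its perimeter = 55.88 mm. Layer 14 (z = 3.92): the 9.5×20 cube contributes its full rectangle (perimeter 59.00 mm); the cylinder at (16, 2) is absent (z outside [13, 21]); the cube at (9.5, 12.5) (footprint 17×8.5) is included at this height (perimeter 51.00 mm); After the difference (first − rest): starting from the 9.5×20 cube, the 17×8.5 cube at (9.5, 12.5) misses the remaining region (no effect) — boundary = 59.00 mm; (rotated 40° about Z; rotation is an isometry so areas/perimeters/island counts are preserved). So its perimeter = 59.00 mm. Layer 14 is larger (59.00 vs 55.88 mm).

layer 14 (z = 3.92 mm)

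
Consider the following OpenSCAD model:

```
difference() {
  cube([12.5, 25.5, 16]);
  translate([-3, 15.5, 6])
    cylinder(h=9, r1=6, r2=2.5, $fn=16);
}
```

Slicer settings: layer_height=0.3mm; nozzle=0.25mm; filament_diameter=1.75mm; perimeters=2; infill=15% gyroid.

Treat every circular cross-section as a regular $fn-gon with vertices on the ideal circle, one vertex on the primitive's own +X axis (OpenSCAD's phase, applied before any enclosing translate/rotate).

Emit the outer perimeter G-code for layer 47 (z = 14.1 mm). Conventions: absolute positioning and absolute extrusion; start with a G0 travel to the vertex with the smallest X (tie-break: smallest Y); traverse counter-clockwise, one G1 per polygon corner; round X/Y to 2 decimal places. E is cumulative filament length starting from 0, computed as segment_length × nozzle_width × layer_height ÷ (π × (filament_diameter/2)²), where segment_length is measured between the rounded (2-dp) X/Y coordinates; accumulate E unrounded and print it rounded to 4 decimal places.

G0 X0.00 Y0.00 Z14.10
G1 X12.50 Y0.00 E0.3898
G1 X12.50 Y25.50 E1.1849
G1 X0.00 Y25.50 E1.5747
G1 X0.00 Y0.00 E2.3698

At z = 14.1 mm: the cube (footprint 12.5×25.5) is included at this height; the cone at (-3, 15.5): at t=0.900 of its height the radius interpolates to r₁+(r₂−r₁)t = 2.850, giving a regular 16-gon of that circumradius; After the difference (first − rest): starting from the 12.5×25.5 cube, the cone at (-3, 15.5) misses the remaining region (no effect) — 1 connected region. The outline is a single polygon with 4 vertices. Extrusion per mm of travel: 0.25 × 0.3 / (π × 0.875²) = 0.031181. Accumulating E over each segment gives final E = 2.3698.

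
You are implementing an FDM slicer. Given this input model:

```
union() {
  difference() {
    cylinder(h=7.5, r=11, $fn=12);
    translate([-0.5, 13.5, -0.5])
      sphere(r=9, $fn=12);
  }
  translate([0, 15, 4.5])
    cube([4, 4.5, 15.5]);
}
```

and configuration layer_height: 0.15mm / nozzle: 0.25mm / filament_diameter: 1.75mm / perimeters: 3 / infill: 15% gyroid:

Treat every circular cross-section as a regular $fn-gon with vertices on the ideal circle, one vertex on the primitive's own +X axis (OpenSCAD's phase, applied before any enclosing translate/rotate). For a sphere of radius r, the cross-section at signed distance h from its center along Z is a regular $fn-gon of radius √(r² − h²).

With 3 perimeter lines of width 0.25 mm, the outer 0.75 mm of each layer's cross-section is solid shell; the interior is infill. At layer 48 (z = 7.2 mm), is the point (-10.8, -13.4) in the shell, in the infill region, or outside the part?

At z = 7.2 mm: the r=11 cylinder gives a regular 12-gon of circumradius 11 (constant along its height); the sphere at (-0.5, 13.5): section is a regular 12-gon, circumradius = √(r²−h²) = √(9²−7.7²) = 4.659; Taking the first minus the rest: starting from the r=11 cylinder, the r=9 sphere at (-0.5, 13.5) partially overlaps it — only the 7.75 mm² overlap (of its 65.13 mm²) is removed, clipping the outline — 1 connected region; the 4×4.5 cube at (0, 15) contributes its full rectangle; Taking the union: the 2 present regions are separate (no shared area or edge), so areas and boundary lengths simply add and each stays a separate island — 2 connected regions. Overall, the cross-section has 2 separate islands. The nearest boundary edge runs (-5.50, -9.53)→(-9.53, -5.50); distance from the point to it = 6.49 mm. The point is not inside any of the regions above, so it lies outside the cross-section (6.49 mm from the nearest boundary).

outside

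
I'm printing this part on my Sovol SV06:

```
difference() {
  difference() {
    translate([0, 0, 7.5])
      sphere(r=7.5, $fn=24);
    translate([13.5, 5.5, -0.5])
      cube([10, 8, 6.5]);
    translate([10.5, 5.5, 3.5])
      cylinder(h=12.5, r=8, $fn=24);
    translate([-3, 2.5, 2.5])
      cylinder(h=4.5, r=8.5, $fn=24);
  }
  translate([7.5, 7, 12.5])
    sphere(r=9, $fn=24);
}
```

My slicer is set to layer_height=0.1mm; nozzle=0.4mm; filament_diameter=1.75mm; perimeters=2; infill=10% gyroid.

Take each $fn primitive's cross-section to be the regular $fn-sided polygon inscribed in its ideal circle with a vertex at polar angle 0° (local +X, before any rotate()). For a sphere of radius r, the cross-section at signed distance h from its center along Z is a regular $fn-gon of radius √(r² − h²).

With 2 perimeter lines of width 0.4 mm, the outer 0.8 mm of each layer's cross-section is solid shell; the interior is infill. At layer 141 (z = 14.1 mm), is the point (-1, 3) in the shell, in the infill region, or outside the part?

shell

At z = 14.1 mm: the r=7.5 sphere contributes a regular 24-gon of circumradius √(7.5²−6.6²) = 3.562; the cube at (13.5, 5.5) does not reach this height (z outside [-0.5, 6]); the r=8 cylinder at (10.5, 5.5) gives a regular 24-gon of circumradius 8 (constant along its height); the cylinder at (-3, 2.5) does not reach this height (z outside [2.5, 7]); Subtracting the remaining from the first: starting from the r=7.5 sphere, the r=8 cylinder at (10.5, 5.5) misses the remaining region (no effect) — 1 connected region; the sphere at (7.5, 7): section is a regular 24-gon, circumradius = √(r²−h²) = √(9²−1.6²) = 8.857; Subtracting the remaining from the first: starting from that combined region, the r=9 sphere at (7.5, 7) partially overlaps it — only the 8.58 mm² overlap (of its 243.62 mm²) is removed, clipping the outline — 1 connected region. Overall, the cross-section is a single solid region. The nearest boundary edge runs (-1.78, 3.09)→(-0.92, 3.44); distance from the point to it = 0.38 mm. The point is inside the cross-section, 0.38 mm from the nearest boundary — within the 0.8 mm shell band (2 × 0.4).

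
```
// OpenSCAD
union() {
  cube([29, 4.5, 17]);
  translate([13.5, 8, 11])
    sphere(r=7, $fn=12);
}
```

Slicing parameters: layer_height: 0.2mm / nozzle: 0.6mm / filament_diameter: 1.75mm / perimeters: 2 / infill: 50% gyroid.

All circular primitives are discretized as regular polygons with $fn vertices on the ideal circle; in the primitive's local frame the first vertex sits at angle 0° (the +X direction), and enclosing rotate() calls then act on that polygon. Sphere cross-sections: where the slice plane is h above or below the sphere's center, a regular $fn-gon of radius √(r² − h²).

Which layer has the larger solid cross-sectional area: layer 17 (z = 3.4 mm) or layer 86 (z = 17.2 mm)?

Layer 17 (z = 3.4): the cube (footprint 29×4.5) is included at this height (area 130.50 mm²); the sphere at (13.5, 8) does not reach this height (|z−center|=7.600 > r=7); Combining (union): only the 29×4.5 cube is present, so the union is just that shape — area = 130.50 mm². So its area = 130.50 mm². Layer 86 (z = 17.2): the cube is absent (z outside [0, 17]); the r=7 sphere at (13.5, 8) contributes a regular 12-gon of circumradius √(7²−6.2²) = 3.250 (area = (12/2)·3.250²·sin(360°/12) = 31.68 mm²); Taking the union: only the r=7 sphere at (13.5, 8) is present, so the union is just that shape — area = 31.68 mm². So its area = 31.68 mm². Layer 17 is larger (130.50 vs 31.68 mm²).

layer 17 (z = 3.4 mm)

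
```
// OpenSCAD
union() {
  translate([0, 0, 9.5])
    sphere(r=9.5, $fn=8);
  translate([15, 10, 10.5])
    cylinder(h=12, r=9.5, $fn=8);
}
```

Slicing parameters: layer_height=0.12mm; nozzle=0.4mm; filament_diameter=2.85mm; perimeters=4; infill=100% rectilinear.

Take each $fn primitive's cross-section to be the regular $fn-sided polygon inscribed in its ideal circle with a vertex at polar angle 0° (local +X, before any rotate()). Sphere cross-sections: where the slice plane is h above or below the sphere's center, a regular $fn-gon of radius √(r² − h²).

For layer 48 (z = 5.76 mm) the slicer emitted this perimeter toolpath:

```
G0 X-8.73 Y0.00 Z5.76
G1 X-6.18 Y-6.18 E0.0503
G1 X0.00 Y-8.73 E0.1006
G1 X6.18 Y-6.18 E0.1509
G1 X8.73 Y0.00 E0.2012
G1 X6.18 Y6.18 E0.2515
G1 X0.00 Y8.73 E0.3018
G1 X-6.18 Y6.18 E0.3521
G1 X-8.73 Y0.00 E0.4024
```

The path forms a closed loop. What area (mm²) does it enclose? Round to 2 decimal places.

Apply the shoelace formula to the sequence of (X, Y) vertices; enclosed area = 215.81 mm².

215.81 mm²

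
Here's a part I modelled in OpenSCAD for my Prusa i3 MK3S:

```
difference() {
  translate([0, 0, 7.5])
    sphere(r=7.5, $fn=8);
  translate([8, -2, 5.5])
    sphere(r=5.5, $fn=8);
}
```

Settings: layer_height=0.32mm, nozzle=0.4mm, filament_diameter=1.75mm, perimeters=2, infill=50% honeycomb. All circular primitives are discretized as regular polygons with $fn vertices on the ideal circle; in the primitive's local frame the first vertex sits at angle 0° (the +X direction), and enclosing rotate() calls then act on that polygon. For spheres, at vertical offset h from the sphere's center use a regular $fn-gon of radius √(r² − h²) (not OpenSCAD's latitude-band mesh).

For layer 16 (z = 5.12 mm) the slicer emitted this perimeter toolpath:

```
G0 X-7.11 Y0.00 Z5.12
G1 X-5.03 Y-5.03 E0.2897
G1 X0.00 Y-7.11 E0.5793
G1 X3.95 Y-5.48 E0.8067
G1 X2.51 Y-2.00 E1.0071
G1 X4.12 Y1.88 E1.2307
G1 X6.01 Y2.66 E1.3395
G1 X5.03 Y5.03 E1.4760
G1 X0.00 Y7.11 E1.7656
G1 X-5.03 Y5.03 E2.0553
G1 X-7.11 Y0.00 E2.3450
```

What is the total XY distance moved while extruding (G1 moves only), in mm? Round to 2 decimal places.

44.06 mm

Sum the Euclidean lengths of each G1 segment: total = 44.06 mm.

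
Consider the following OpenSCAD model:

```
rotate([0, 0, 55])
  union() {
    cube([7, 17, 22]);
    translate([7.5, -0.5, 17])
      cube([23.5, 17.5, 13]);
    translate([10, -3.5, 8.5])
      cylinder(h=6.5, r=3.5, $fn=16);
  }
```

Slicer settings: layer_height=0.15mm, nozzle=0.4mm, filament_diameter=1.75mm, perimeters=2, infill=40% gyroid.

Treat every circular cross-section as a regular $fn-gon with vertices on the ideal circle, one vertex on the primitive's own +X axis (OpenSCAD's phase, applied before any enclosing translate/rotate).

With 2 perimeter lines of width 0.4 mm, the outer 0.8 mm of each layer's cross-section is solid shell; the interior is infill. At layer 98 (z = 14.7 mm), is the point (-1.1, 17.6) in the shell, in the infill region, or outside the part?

At z = 14.7 mm: the cube (footprint 7×17) is included at this height; the cube at (7.5, -0.5) does not reach this height (z outside [17, 30]); the cylinder at (10, -3.5): section is a regular 16-gon, circumradius r=3.5; Combining (union): the 2 present regions are separate (no shared area or edge), so areas and boundary lengths simply add and each stays a separate island — 2 connected regions; (whole slice rotated 55° about Z — lengths, areas and connectivity unchanged). Overall, the cross-section has 2 separate islands. Undo the 55° rotation: the query point maps to (13.786, 10.996) in the un-rotated model frame. The nearest boundary edge runs (7.00, 17.00)→(7.00, 0.00); distance from the point to it = 6.79 mm. The point is not inside any of the regions above, so it lies outside the cross-section (6.79 mm from the nearest boundary).

outside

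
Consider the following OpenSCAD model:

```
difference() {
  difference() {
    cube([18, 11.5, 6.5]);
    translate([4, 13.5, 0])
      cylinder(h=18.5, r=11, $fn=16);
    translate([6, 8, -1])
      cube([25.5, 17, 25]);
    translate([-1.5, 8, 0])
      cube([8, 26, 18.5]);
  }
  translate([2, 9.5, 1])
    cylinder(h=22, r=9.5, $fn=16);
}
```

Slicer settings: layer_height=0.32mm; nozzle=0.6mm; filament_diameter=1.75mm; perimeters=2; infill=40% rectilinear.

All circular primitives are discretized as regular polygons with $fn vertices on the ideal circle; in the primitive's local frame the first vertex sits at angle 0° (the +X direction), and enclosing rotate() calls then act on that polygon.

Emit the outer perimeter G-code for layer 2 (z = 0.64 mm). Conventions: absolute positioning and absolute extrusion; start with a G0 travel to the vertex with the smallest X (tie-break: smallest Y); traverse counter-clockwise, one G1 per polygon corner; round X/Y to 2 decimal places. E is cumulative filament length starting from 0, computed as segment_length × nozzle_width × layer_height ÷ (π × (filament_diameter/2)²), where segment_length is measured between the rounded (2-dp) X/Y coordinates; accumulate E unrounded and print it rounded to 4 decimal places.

G0 X0.00 Y0.00 Z0.64
G1 X18.00 Y0.00 E1.4368
G1 X18.00 Y8.00 E2.0754
G1 X13.30 Y8.00 E2.4506
G1 X11.78 Y5.72 E2.6693
G1 X8.21 Y3.34 E3.0118
G1 X4.00 Y2.50 E3.3545
G1 X0.00 Y3.30 E3.6801
G1 X0.00 Y0.00 E3.9436

At z = 0.64 mm: the cube (footprint 18×11.5) is included at this height; the cylinder at (4, 13.5): section is a regular 16-gon, circumradius r=11; the cube at (6, 8) (footprint 25.5×17) is included at this height; the 8×26 cube at (-1.5, 8) contributes its full rectangle; After the difference (first − rest): starting from the 18×11.5 cube, the r=11 cylinder at (4, 13.5) partially overlaps it — only the 105.42 mm² overlap (of its 370.44 mm²) is removed, clipping the outline; the 25.5×17 cube at (6, 8) partially overlaps it — only the 13.50 mm² overlap (of its 433.50 mm²) is removed, clipping the outline; the 8×26 cube at (-1.5, 8) misses the remaining region (no effect) — 1 connected region; the cylinder at (2, 9.5) does not reach this height (z outside [1, 23]); After the difference (first − rest): none of the subtracted shapes is present at this height, so that combined region is unchanged — 1 connected region. The outline is a single polygon with 8 vertices. Extrusion per mm of travel: 0.6 × 0.32 / (π × 0.875²) = 0.079824. Accumulating E over each segment gives final E = 3.9436.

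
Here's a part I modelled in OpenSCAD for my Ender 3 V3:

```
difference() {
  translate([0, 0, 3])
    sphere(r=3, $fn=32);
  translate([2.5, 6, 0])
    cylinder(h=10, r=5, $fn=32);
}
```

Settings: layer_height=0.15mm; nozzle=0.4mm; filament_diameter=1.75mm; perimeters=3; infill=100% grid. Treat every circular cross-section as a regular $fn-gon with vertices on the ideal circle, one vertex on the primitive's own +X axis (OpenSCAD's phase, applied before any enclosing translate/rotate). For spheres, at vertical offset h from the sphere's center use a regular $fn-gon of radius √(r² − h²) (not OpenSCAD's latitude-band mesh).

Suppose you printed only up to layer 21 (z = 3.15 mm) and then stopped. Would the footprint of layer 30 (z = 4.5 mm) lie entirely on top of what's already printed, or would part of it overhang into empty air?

Compare the two slices. At z = 3.15: the sphere: section is a regular 32-gon, circumradius = √(r²−h²) = √(3²−0.15²) = 2.996 (area = (32/2)·2.996²·sin(360°/32) = 28.02 mm²); the cylinder at (2.5, 6): section is a regular 32-gon, circumradius r=5 (area = (32/2)·5.000²·sin(360°/32) = 78.04 mm²); After the difference (first − rest): starting from the r=3 sphere (28.02 mm²), the r=5 cylinder at (2.5, 6) partially overlaps it — only the 4.43 mm² overlap (of its 78.04 mm²) is removed, clipping the outline — area = 23.59 mm². At z = 4.5: the sphere: section is a regular 32-gon, circumradius = √(r²−h²) = √(3²−1.5²) = 2.598 (area = (32/2)·2.598²·sin(360°/32) = 21.07 mm²); the r=5 cylinder at (2.5, 6) contributes a regular 32-gon of circumradius 5 (area = (32/2)·5.000²·sin(360°/32) = 78.04 mm²); Subtracting the remaining from the first: starting from the r=3 sphere (21.07 mm²), the r=5 cylinder at (2.5, 6) partially overlaps it — only the 2.65 mm² overlap (of its 78.04 mm²) is removed, clipping the outline — area = 18.42 mm². Checking containment: the cross-section at z = 4.5 is a subset of the cross-section at z = 3.15.

entirely on top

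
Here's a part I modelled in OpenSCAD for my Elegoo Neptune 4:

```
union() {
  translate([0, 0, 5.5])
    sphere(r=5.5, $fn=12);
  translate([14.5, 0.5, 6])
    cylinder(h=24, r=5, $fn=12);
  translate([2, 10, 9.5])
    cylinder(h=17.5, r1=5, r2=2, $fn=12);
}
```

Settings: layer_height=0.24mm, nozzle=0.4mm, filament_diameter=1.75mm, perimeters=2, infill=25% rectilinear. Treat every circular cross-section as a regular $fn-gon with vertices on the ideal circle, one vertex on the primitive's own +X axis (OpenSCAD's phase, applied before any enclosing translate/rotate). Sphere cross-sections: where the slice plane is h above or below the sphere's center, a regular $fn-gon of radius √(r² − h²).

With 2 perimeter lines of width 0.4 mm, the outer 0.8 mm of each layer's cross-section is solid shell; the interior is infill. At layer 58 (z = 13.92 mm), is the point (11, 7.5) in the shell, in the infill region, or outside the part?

outside

At z = 13.92 mm: the sphere is absent (|z−center|=8.420 > r=5.5); the r=5 cylinder at (14.5, 0.5) gives a regular 12-gon of circumradius 5 (constant along its height); the cone at (2, 10) (r1=5→r2=2) has section circumradius 4.242 here — a regular 12-gon; Taking the union: the 2 present regions are separate (no shared area or edge), so areas and boundary lengths simply add and each stays a separate island — 2 connected regions. Overall, the cross-section has 2 separate islands. The nearest boundary edge runs (10.17, 3.00)→(12.00, 4.83); distance from the point to it = 2.85 mm. The point is not inside any of the regions above, so it lies outside the cross-section (2.85 mm from the nearest boundary).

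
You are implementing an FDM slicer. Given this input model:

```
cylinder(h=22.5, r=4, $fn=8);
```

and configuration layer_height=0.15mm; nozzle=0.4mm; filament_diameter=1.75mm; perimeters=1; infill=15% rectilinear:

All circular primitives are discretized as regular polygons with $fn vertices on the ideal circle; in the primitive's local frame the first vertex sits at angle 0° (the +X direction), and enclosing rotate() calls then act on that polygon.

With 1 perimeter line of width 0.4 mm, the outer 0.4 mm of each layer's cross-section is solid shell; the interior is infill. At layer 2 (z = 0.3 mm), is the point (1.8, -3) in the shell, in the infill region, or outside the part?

shell

At z = 0.3 mm: the r=4 cylinder gives a regular 8-gon of circumradius 4 (constant along its height). Overall, the cross-section is a single solid region. The nearest boundary edge runs (-0.00, -4.00)→(2.83, -2.83); distance from the point to it = 0.24 mm. The point is inside the cross-section, 0.24 mm from the nearest boundary — within the 0.4 mm shell band (1 × 0.4).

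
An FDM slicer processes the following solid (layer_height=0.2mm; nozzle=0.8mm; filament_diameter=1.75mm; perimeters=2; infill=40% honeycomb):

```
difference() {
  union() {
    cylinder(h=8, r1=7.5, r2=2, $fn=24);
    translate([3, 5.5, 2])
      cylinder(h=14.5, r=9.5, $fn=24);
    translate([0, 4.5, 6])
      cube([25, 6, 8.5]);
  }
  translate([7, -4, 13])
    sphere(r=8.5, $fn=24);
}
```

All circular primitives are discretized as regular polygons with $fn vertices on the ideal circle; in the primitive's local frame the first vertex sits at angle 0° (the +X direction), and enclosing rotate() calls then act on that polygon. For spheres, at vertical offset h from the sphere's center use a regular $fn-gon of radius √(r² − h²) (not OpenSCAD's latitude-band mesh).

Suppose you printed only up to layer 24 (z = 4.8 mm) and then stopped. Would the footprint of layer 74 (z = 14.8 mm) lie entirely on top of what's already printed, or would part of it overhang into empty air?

Compare the two slices. At z = 4.8: the cone contributes a regular 24-gon of circumradius 4.200 (interpolated between r1=7.5 and r2=2 at t=0.600) (area = (24/2)·4.200²·sin(360°/24) = 54.79 mm²); the r=9.5 cylinder at (3, 5.5) gives a regular 24-gon of circumradius 9.5 (constant along its height) (area = (24/2)·9.500²·sin(360°/24) = 280.30 mm²); the cube at (0, 4.5) does not reach this height (z outside [6, 14.5]); Combining (union): the regions partially overlap — summed areas 335.09 mm² minus the doubly-counted overlap 50.17 mm² gives 284.92 mm² — area = 284.92 mm²; the r=8.5 sphere at (7, -4) slices to a regular 24-gon of circumradius 2.238 (√(r²−h²) with h=8.2 from center) (area = (24/2)·2.238²·sin(360°/24) = 15.56 mm²); Taking the first minus the rest: starting from that combined region (284.92 mm²), the r=8.5 sphere at (7, -4) partially overlaps it — only the 3.78 mm² overlap (of its 15.56 mm²) is removed, clipping the outline — area = 281.14 mm². At z = 14.8: the cone is not intersected at this z (z outside [0, 8]); the r=9.5 cylinder at (3, 5.5) gives a regular 24-gon of circumradius 9.5 (constant along its height) (area = (24/2)·9.500²·sin(360°/24) = 280.30 mm²); the cube at (0, 4.5) does not reach this height (z outside [6, 14.5]); Combining (union): only the r=9.5 cylinder at (3, 5.5) is present, so the union is just that shape — area = 280.30 mm²; the sphere at (7, -4): section is a regular 24-gon, circumradius = √(r²−h²) = √(8.5²−1.8²) = 8.307 (area = (24/2)·8.307²·sin(360°/24) = 214.33 mm²); Taking the first minus the rest: starting from the result so far (280.30 mm²), the r=8.5 sphere at (7, -4) partially overlaps it — only the 74.28 mm² overlap (of its 214.33 mm²) is removed, clipping the outline — area = 206.02 mm². Checking containment: the cross-section at z = 14.8 is a subset of the cross-section at z = 4.8.

entirely on top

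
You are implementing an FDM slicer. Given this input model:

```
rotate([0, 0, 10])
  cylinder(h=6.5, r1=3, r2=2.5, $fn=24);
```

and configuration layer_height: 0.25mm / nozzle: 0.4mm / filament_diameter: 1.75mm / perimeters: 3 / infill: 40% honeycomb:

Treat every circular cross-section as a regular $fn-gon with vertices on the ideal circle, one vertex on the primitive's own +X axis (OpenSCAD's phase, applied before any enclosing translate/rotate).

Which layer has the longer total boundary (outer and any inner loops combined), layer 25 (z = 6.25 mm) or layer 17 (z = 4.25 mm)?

Layer 25 (z = 6.25): the cone contributes a regular 24-gon of circumradius 2.519 (interpolated between r1=3 and r2=2.5 at t=0.962) (perimeter = 2·24·2.519·sin(180°/24) = 15.78 mm); (whole slice rotated 10° about Z — lengths, areas and connectivity unchanged). So its perimeter = 15.78 mm. Layer 17 (z = 4.25): the cone: at t=0.654 of its height the radius interpolates to r₁+(r₂−r₁)t = 2.673, giving a regular 24-gon of that circumradius (perimeter = 2·24·2.673·sin(180°/24) = 16.75 mm); (whole slice rotated 10° about Z — lengths, areas and connectivity unchanged). So its perimeter = 16.75 mm. Layer 17 is larger (16.75 vs 15.78 mm).

layer 17 (z = 4.25 mm)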